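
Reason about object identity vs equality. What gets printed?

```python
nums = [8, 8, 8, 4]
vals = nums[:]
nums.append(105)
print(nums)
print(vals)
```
[8, 8, 8, 4, 105]
[8, 8, 8, 4]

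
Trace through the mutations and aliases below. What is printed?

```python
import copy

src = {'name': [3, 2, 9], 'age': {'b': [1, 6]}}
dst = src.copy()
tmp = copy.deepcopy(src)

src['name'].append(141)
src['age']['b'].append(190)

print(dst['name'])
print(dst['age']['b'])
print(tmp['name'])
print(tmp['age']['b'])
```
[3, 2, 9, 141]
[1, 6, 190]
[3, 2, 9]
[1, 6]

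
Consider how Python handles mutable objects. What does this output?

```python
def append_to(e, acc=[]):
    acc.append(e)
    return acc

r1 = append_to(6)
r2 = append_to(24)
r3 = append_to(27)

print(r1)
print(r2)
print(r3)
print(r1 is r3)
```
[6, 24, 27]
[6, 24, 27]
[6, 24, 27]
True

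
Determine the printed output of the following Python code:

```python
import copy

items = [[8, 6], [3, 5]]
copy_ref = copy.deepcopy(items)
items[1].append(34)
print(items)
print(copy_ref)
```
[[8, 6], [3, 5, 34]]
[[8, 6], [3, 5]]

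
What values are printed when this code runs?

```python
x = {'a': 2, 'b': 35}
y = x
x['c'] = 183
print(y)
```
{'a': 2, 'b': 35, 'c': 183}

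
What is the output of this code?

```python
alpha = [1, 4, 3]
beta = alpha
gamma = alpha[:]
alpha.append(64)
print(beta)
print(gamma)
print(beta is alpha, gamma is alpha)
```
[1, 4, 3, 64]
[1, 4, 3]
True False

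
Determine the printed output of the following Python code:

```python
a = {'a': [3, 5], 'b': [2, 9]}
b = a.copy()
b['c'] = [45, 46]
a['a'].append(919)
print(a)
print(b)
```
{'a': [3, 5, 919], 'b': [2, 9]}
{'a': [3, 5, 919], 'b': [2, 9], 'c': [45, 46]}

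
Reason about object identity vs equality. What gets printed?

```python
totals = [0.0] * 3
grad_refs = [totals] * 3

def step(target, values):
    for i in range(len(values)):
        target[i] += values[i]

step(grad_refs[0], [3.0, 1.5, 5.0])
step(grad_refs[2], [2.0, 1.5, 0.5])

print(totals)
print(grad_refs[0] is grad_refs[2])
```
[5.0, 3.0, 5.5]
True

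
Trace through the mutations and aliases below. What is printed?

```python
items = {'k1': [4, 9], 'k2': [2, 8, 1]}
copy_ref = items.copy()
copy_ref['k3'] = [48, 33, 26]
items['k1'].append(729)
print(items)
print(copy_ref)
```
{'k1': [4, 9, 729], 'k2': [2, 8, 1]}
{'k1': [4, 9, 729], 'k2': [2, 8, 1], 'k3': [48, 33, 26]}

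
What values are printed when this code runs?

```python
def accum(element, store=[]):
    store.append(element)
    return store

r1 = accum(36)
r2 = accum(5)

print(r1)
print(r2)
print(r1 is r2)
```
[36, 5]
[36, 5]
True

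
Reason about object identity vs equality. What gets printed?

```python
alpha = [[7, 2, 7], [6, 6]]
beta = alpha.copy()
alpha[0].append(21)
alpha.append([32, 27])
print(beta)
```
[[7, 2, 7, 21], [6, 6]]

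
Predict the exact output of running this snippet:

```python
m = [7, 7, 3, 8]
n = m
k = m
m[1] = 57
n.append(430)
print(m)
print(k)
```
[7, 57, 3, 8, 430]
[7, 57, 3, 8, 430]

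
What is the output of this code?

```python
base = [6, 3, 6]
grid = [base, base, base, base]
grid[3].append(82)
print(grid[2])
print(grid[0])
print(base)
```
[6, 3, 6, 82]
[6, 3, 6, 82]
[6, 3, 6, 82]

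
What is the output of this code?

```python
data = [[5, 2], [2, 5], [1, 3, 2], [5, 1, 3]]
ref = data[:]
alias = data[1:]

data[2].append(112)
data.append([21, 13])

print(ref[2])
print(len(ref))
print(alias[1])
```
[1, 3, 2, 112]
4
[1, 3, 2, 112]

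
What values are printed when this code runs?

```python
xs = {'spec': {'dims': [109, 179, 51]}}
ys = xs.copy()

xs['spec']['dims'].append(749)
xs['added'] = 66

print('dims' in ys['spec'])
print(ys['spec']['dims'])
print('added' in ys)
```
True
[109, 179, 51, 749]
False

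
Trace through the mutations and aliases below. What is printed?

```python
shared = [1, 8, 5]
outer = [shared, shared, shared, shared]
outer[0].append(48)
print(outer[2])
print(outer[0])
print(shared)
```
[1, 8, 5, 48]
[1, 8, 5, 48]
[1, 8, 5, 48]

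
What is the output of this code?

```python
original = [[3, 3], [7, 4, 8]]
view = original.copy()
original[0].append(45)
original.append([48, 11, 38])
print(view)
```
[[3, 3, 45], [7, 4, 8]]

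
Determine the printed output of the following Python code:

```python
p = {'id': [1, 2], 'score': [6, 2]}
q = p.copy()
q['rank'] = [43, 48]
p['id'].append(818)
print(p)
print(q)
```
{'id': [1, 2, 818], 'score': [6, 2]}
{'id': [1, 2, 818], 'score': [6, 2], 'rank': [43, 48]}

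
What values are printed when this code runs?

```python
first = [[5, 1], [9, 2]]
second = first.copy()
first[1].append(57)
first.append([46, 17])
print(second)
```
[[5, 1], [9, 2, 57]]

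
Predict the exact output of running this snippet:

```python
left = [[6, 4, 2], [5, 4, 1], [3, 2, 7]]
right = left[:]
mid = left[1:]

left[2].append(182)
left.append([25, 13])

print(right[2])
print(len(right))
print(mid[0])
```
[3, 2, 7, 182]
3
[5, 4, 1]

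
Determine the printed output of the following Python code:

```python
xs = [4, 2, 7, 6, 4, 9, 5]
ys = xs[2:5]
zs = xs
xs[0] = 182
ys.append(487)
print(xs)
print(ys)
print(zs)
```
[182, 2, 7, 6, 4, 9, 5]
[7, 6, 4, 487]
[182, 2, 7, 6, 4, 9, 5]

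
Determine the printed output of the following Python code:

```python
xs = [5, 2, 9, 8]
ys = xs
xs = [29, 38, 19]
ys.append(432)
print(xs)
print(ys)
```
[29, 38, 19]
[5, 2, 9, 8, 432]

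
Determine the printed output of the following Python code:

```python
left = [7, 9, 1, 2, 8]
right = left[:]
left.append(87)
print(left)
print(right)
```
[7, 9, 1, 2, 8, 87]
[7, 9, 1, 2, 8]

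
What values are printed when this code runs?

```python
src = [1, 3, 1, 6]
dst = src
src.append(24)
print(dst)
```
[1, 3, 1, 6, 24]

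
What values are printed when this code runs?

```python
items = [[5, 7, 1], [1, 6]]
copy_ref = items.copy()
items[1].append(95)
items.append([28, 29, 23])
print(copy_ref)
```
[[5, 7, 1], [1, 6, 95]]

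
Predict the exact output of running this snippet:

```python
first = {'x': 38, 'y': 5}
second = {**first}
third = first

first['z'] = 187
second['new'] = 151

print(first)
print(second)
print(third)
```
{'x': 38, 'y': 5, 'z': 187}
{'x': 38, 'y': 5, 'new': 151}
{'x': 38, 'y': 5, 'z': 187}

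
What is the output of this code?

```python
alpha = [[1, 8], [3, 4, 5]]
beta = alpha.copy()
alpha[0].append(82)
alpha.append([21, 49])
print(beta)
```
[[1, 8, 82], [3, 4, 5]]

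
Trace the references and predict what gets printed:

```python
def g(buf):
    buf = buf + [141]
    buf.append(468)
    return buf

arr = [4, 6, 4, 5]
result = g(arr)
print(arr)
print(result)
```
[4, 6, 4, 5]
[4, 6, 4, 5, 141, 468]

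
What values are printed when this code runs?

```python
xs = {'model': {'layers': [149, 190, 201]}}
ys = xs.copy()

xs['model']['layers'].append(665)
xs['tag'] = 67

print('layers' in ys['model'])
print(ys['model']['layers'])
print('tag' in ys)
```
True
[149, 190, 201, 665]
False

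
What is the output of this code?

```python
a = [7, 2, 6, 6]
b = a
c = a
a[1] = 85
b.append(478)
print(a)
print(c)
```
[7, 85, 6, 6, 478]
[7, 85, 6, 6, 478]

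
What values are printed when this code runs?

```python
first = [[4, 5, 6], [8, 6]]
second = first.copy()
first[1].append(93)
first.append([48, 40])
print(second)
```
[[4, 5, 6], [8, 6, 93]]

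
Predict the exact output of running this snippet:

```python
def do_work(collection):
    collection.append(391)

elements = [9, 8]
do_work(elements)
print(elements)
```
[9, 8, 391]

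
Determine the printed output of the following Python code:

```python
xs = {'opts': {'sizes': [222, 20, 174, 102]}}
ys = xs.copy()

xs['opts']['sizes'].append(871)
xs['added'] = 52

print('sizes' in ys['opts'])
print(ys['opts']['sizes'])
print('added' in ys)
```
True
[222, 20, 174, 102, 871]
False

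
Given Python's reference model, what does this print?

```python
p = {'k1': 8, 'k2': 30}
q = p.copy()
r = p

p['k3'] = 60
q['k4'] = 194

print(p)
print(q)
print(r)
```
{'k1': 8, 'k2': 30, 'k3': 60}
{'k1': 8, 'k2': 30, 'k4': 194}
{'k1': 8, 'k2': 30, 'k3': 60}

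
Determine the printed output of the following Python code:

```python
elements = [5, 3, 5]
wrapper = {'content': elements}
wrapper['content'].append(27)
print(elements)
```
[5, 3, 5, 27]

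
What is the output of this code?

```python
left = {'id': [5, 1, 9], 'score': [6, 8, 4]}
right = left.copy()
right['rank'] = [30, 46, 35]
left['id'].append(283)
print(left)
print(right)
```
{'id': [5, 1, 9, 283], 'score': [6, 8, 4]}
{'id': [5, 1, 9, 283], 'score': [6, 8, 4], 'rank': [30, 46, 35]}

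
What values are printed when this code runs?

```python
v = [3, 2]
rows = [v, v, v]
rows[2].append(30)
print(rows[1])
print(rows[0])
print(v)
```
[3, 2, 30]
[3, 2, 30]
[3, 2, 30]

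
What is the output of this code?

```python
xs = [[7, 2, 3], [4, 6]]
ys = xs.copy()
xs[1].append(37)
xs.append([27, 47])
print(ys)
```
[[7, 2, 3], [4, 6, 37]]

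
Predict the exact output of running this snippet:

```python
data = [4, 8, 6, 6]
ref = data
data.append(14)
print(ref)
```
[4, 8, 6, 6, 14]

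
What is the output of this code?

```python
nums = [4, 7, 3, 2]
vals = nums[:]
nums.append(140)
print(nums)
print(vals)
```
[4, 7, 3, 2, 140]
[4, 7, 3, 2]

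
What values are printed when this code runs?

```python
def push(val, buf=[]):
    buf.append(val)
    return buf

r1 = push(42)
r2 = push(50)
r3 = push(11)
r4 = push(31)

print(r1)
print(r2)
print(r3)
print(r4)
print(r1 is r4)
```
[42, 50, 11, 31]
[42, 50, 11, 31]
[42, 50, 11, 31]
[42, 50, 11, 31]
True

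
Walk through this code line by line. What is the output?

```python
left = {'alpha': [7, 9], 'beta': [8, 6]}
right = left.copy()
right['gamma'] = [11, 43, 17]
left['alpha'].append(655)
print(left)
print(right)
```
{'alpha': [7, 9, 655], 'beta': [8, 6]}
{'alpha': [7, 9, 655], 'beta': [8, 6], 'gamma': [11, 43, 17]}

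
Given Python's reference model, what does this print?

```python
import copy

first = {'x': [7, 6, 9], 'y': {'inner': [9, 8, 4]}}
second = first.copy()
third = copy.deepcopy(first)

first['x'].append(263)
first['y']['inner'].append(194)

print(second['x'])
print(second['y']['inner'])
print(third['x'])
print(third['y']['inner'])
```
[7, 6, 9, 263]
[9, 8, 4, 194]
[7, 6, 9]
[9, 8, 4]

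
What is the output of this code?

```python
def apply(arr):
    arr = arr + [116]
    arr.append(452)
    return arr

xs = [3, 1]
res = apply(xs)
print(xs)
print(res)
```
[3, 1]
[3, 1, 116, 452]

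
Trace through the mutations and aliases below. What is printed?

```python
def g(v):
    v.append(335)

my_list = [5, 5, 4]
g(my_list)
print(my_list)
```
[5, 5, 4, 335]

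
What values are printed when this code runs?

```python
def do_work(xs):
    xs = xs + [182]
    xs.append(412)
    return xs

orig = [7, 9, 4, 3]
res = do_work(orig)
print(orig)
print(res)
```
[7, 9, 4, 3]
[7, 9, 4, 3, 182, 412]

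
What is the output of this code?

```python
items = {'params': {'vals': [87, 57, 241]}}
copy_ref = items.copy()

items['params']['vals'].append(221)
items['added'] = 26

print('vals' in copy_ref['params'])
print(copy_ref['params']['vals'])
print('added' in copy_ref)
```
True
[87, 57, 241, 221]
False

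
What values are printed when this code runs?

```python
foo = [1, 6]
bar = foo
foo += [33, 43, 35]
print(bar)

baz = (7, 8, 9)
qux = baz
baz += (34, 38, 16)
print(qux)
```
[1, 6, 33, 43, 35]
(7, 8, 9)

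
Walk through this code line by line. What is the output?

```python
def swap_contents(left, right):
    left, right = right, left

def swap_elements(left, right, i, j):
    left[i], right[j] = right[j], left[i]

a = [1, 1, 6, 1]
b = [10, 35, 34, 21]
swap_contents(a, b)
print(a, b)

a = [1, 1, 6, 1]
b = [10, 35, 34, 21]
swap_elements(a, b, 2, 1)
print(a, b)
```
[1, 1, 6, 1] [10, 35, 34, 21]
[1, 1, 35, 1] [10, 6, 34, 21]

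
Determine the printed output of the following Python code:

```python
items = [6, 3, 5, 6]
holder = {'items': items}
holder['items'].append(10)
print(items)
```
[6, 3, 5, 6, 10]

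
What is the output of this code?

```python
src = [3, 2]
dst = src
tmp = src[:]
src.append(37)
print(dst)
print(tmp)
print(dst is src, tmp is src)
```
[3, 2, 37]
[3, 2]
True False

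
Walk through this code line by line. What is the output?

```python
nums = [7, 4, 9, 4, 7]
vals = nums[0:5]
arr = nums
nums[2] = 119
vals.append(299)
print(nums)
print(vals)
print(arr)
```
[7, 4, 119, 4, 7]
[7, 4, 9, 4, 7, 299]
[7, 4, 119, 4, 7]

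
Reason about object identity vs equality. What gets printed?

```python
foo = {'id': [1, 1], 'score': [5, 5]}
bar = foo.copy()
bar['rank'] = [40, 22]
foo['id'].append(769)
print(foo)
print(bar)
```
{'id': [1, 1, 769], 'score': [5, 5]}
{'id': [1, 1, 769], 'score': [5, 5], 'rank': [40, 22]}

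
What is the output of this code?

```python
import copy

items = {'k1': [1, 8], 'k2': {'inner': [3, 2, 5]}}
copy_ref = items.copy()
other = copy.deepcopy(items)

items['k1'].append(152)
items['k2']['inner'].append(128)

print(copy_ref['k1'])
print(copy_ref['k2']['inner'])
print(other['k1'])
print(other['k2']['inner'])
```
[1, 8, 152]
[3, 2, 5, 128]
[1, 8]
[3, 2, 5]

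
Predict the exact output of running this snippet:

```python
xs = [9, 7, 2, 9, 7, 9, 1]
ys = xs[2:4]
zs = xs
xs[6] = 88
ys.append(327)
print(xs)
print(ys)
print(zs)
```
[9, 7, 2, 9, 7, 9, 88]
[2, 9, 327]
[9, 7, 2, 9, 7, 9, 88]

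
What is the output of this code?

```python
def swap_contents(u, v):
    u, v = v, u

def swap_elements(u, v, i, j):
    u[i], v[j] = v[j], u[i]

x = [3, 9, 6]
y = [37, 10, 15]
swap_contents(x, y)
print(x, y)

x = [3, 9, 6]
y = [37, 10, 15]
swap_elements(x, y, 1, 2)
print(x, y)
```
[3, 9, 6] [37, 10, 15]
[3, 15, 6] [37, 10, 9]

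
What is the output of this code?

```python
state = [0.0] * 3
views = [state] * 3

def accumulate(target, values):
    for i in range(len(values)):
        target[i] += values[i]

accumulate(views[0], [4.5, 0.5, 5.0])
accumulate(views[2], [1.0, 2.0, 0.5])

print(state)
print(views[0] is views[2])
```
[5.5, 2.5, 5.5]
True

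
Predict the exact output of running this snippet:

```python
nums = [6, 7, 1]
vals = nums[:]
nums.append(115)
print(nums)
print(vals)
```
[6, 7, 1, 115]
[6, 7, 1]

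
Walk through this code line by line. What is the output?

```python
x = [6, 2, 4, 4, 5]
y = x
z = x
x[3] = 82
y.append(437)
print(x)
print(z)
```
[6, 2, 4, 82, 5, 437]
[6, 2, 4, 82, 5, 437]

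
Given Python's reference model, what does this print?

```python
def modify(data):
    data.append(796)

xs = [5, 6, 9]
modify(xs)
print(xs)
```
[5, 6, 9, 796]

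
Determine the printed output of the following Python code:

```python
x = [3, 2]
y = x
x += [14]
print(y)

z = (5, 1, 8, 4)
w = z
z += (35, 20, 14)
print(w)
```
[3, 2, 14]
(5, 1, 8, 4)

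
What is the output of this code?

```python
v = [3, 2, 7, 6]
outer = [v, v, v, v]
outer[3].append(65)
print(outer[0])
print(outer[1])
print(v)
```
[3, 2, 7, 6, 65]
[3, 2, 7, 6, 65]
[3, 2, 7, 6, 65]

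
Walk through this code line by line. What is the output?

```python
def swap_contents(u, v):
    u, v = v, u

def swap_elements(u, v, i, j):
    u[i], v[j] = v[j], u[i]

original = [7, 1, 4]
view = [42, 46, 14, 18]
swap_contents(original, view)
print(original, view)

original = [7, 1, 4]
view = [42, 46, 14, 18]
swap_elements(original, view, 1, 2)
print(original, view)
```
[7, 1, 4] [42, 46, 14, 18]
[7, 14, 4] [42, 46, 1, 18]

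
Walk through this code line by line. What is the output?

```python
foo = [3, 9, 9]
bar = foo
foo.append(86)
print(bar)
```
[3, 9, 9, 86]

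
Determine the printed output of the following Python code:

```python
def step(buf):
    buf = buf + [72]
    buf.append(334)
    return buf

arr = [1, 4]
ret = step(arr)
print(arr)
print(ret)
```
[1, 4]
[1, 4, 72, 334]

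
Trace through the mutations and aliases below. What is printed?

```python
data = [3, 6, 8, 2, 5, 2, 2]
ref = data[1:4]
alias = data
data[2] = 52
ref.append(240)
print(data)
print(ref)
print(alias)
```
[3, 6, 52, 2, 5, 2, 2]
[6, 8, 2, 240]
[3, 6, 52, 2, 5, 2, 2]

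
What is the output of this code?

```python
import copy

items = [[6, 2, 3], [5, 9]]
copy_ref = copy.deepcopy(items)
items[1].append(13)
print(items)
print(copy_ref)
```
[[6, 2, 3], [5, 9, 13]]
[[6, 2, 3], [5, 9]]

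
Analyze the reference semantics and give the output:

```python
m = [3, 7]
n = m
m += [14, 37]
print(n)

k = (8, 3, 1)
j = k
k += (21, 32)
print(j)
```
[3, 7, 14, 37]
(8, 3, 1)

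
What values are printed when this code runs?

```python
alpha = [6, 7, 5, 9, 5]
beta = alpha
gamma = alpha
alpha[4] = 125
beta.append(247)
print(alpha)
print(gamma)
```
[6, 7, 5, 9, 125, 247]
[6, 7, 5, 9, 125, 247]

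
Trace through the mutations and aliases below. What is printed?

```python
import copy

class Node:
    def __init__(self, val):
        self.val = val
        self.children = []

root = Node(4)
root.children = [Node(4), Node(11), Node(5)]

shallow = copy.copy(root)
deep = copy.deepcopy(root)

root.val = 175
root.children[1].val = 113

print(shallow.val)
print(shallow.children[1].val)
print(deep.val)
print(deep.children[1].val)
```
4
113
4
11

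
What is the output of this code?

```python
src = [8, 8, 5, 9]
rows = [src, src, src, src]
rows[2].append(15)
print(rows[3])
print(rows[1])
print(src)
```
[8, 8, 5, 9, 15]
[8, 8, 5, 9, 15]
[8, 8, 5, 9, 15]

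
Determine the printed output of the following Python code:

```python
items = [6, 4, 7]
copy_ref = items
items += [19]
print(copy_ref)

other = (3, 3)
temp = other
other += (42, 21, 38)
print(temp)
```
[6, 4, 7, 19]
(3, 3)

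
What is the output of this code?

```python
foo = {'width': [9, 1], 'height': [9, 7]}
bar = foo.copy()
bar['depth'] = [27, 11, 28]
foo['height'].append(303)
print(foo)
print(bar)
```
{'width': [9, 1], 'height': [9, 7, 303]}
{'width': [9, 1], 'height': [9, 7, 303], 'depth': [27, 11, 28]}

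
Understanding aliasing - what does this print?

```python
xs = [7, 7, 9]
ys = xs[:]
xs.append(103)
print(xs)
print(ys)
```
[7, 7, 9, 103]
[7, 7, 9]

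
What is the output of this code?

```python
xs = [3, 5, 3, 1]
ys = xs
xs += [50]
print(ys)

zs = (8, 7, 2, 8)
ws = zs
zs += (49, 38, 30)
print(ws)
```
[3, 5, 3, 1, 50]
(8, 7, 2, 8)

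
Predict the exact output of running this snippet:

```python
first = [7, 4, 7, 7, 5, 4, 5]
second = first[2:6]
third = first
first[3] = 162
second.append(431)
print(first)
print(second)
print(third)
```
[7, 4, 7, 162, 5, 4, 5]
[7, 7, 5, 4, 431]
[7, 4, 7, 162, 5, 4, 5]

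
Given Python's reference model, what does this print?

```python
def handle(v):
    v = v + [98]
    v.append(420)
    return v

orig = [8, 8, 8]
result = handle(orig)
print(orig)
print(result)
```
[8, 8, 8]
[8, 8, 8, 98, 420]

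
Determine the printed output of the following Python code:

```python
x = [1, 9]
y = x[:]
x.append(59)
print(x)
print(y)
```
[1, 9, 59]
[1, 9]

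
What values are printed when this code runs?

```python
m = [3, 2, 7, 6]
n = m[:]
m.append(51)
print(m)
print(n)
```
[3, 2, 7, 6, 51]
[3, 2, 7, 6]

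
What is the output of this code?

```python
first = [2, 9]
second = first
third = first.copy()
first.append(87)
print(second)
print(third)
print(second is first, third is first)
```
[2, 9, 87]
[2, 9]
True False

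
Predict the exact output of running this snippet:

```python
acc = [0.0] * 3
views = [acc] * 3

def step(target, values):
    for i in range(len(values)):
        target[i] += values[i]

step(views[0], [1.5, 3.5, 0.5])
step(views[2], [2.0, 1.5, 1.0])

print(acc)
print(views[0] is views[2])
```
[3.5, 5.0, 1.5]
True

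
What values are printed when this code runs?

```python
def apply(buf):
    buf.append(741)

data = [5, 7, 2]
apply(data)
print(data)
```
[5, 7, 2, 741]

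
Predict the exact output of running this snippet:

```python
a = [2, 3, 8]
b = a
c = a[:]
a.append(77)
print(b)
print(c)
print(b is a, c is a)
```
[2, 3, 8, 77]
[2, 3, 8]
True False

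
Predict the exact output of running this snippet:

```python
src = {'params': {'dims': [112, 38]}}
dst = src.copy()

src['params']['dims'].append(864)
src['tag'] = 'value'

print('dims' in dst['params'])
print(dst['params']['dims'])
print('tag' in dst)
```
True
[112, 38, 864]
False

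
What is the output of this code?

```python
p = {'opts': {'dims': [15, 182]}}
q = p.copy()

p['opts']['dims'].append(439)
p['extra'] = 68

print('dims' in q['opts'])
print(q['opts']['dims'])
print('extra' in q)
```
True
[15, 182, 439]
False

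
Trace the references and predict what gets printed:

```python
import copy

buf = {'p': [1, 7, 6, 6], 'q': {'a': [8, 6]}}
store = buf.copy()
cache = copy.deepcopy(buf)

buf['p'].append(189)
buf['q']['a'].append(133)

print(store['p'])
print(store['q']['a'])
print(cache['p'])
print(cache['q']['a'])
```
[1, 7, 6, 6, 189]
[8, 6, 133]
[1, 7, 6, 6]
[8, 6]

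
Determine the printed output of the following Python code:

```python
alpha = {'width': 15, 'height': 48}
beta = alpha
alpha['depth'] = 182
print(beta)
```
{'width': 15, 'height': 48, 'depth': 182}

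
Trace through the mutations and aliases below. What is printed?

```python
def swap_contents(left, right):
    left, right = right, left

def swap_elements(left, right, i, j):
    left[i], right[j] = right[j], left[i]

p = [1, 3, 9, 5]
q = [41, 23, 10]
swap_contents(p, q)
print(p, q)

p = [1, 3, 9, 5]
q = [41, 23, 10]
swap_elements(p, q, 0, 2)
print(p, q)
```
[1, 3, 9, 5] [41, 23, 10]
[10, 3, 9, 5] [41, 23, 1]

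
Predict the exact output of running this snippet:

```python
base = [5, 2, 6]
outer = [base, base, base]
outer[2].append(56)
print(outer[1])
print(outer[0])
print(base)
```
[5, 2, 6, 56]
[5, 2, 6, 56]
[5, 2, 6, 56]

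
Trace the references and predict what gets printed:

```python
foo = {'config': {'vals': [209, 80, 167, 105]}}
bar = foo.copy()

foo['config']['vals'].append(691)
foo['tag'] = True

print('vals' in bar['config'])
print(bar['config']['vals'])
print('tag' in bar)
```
True
[209, 80, 167, 105, 691]
False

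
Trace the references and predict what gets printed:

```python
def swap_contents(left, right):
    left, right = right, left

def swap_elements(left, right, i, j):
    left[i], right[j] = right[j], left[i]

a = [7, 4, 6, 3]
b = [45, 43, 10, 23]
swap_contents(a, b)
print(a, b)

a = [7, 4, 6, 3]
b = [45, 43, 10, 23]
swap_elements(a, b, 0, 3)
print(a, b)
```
[7, 4, 6, 3] [45, 43, 10, 23]
[23, 4, 6, 3] [45, 43, 10, 7]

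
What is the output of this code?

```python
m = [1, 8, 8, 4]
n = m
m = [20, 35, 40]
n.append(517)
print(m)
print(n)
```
[20, 35, 40]
[1, 8, 8, 4, 517]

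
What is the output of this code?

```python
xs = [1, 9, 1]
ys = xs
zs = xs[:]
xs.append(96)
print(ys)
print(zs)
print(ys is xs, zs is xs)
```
[1, 9, 1, 96]
[1, 9, 1]
True False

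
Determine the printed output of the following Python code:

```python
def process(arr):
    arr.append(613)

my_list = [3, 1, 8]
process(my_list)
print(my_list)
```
[3, 1, 8, 613]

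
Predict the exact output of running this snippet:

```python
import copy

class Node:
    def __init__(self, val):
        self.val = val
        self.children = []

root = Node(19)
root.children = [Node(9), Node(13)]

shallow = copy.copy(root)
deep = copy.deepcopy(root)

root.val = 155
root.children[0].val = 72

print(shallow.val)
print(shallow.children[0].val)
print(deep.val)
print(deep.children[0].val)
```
19
72
19
9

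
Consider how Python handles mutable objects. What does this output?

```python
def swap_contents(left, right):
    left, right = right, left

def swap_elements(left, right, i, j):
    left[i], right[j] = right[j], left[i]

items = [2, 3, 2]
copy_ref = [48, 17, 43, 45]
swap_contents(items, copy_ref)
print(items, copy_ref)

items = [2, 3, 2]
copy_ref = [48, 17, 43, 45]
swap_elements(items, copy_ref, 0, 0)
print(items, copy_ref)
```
[2, 3, 2] [48, 17, 43, 45]
[48, 3, 2] [2, 17, 43, 45]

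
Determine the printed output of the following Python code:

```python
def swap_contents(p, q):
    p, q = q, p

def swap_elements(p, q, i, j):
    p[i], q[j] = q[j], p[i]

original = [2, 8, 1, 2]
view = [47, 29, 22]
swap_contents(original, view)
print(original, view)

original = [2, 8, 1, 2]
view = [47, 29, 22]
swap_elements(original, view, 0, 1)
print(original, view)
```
[2, 8, 1, 2] [47, 29, 22]
[29, 8, 1, 2] [47, 2, 22]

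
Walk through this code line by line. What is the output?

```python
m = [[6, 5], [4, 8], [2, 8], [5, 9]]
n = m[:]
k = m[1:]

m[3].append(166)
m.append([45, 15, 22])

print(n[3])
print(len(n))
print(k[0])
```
[5, 9, 166]
4
[4, 8]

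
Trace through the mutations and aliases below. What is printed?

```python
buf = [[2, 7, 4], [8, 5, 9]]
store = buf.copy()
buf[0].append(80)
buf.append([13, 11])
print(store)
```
[[2, 7, 4, 80], [8, 5, 9]]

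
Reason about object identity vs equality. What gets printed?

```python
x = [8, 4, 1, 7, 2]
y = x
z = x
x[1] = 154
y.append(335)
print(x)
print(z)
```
[8, 154, 1, 7, 2, 335]
[8, 154, 1, 7, 2, 335]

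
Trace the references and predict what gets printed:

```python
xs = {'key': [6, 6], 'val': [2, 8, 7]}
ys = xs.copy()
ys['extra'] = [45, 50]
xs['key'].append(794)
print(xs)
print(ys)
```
{'key': [6, 6, 794], 'val': [2, 8, 7]}
{'key': [6, 6, 794], 'val': [2, 8, 7], 'extra': [45, 50]}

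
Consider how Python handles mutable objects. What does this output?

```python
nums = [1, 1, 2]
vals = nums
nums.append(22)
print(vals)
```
[1, 1, 2, 22]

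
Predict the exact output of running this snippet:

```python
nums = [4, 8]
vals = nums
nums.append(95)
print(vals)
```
[4, 8, 95]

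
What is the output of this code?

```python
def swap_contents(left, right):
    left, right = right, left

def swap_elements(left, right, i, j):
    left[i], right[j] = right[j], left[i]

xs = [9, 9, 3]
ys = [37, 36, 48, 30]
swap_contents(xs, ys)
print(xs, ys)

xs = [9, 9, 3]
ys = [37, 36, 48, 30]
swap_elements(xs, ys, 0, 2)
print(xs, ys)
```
[9, 9, 3] [37, 36, 48, 30]
[48, 9, 3] [37, 36, 9, 30]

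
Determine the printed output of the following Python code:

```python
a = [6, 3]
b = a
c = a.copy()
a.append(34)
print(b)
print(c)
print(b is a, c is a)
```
[6, 3, 34]
[6, 3]
True False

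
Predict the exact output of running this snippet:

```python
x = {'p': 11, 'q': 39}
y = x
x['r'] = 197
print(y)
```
{'p': 11, 'q': 39, 'r': 197}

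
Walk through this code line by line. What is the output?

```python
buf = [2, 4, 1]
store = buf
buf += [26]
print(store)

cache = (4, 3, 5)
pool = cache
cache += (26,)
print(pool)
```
[2, 4, 1, 26]
(4, 3, 5)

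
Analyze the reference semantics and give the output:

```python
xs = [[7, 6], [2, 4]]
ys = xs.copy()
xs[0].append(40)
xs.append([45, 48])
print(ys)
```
[[7, 6, 40], [2, 4]]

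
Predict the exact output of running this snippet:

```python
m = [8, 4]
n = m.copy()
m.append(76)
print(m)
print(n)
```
[8, 4, 76]
[8, 4]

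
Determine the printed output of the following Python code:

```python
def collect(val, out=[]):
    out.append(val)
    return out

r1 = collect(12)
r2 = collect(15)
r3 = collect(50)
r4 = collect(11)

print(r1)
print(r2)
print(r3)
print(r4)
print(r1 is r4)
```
[12, 15, 50, 11]
[12, 15, 50, 11]
[12, 15, 50, 11]
[12, 15, 50, 11]
True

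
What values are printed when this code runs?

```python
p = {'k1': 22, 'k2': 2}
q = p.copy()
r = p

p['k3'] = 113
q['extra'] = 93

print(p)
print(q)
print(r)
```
{'k1': 22, 'k2': 2, 'k3': 113}
{'k1': 22, 'k2': 2, 'extra': 93}
{'k1': 22, 'k2': 2, 'k3': 113}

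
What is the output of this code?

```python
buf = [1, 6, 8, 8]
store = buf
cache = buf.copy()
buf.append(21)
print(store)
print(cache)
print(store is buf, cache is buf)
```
[1, 6, 8, 8, 21]
[1, 6, 8, 8]
True False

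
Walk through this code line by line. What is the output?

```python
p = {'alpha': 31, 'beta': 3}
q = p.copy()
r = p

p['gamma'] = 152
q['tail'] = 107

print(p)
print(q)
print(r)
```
{'alpha': 31, 'beta': 3, 'gamma': 152}
{'alpha': 31, 'beta': 3, 'tail': 107}
{'alpha': 31, 'beta': 3, 'gamma': 152}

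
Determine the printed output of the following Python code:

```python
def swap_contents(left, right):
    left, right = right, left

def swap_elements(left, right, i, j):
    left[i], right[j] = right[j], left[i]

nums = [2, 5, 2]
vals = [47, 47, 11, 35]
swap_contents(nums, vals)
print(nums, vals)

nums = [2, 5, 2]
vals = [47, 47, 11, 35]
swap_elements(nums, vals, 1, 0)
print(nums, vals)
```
[2, 5, 2] [47, 47, 11, 35]
[2, 47, 2] [5, 47, 11, 35]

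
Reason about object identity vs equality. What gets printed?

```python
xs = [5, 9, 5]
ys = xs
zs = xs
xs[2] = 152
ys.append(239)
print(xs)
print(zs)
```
[5, 9, 152, 239]
[5, 9, 152, 239]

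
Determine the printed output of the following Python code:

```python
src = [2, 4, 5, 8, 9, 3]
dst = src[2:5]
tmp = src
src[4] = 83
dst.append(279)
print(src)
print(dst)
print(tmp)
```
[2, 4, 5, 8, 83, 3]
[5, 8, 9, 279]
[2, 4, 5, 8, 83, 3]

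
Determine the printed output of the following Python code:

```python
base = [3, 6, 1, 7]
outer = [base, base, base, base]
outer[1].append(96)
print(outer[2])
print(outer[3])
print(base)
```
[3, 6, 1, 7, 96]
[3, 6, 1, 7, 96]
[3, 6, 1, 7, 96]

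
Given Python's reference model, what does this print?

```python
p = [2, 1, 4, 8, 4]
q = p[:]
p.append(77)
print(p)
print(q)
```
[2, 1, 4, 8, 4, 77]
[2, 1, 4, 8, 4]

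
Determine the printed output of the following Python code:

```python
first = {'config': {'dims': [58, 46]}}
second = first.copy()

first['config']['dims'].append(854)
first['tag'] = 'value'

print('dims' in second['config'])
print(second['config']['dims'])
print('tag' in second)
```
True
[58, 46, 854]
False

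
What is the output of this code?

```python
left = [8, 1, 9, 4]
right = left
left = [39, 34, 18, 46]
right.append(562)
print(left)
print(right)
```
[39, 34, 18, 46]
[8, 1, 9, 4, 562]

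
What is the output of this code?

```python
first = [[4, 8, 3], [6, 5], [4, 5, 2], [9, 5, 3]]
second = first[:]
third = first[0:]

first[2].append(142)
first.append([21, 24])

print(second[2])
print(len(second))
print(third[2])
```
[4, 5, 2, 142]
4
[4, 5, 2, 142]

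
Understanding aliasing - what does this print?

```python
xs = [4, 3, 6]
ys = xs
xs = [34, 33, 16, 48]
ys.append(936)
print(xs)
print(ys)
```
[34, 33, 16, 48]
[4, 3, 6, 936]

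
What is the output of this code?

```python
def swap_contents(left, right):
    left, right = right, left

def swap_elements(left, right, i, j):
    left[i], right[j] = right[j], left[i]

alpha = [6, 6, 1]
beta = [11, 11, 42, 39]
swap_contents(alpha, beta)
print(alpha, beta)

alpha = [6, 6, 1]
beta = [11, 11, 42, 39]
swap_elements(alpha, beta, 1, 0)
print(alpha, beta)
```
[6, 6, 1] [11, 11, 42, 39]
[6, 11, 1] [6, 11, 42, 39]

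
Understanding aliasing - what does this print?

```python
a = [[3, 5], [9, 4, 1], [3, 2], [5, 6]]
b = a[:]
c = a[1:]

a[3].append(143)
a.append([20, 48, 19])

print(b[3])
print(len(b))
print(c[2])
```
[5, 6, 143]
4
[5, 6, 143]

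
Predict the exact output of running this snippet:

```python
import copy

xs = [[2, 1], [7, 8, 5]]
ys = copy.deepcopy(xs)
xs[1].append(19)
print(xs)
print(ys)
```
[[2, 1], [7, 8, 5, 19]]
[[2, 1], [7, 8, 5]]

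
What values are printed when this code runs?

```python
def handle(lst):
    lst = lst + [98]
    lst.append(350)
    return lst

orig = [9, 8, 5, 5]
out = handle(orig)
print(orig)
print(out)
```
[9, 8, 5, 5]
[9, 8, 5, 5, 98, 350]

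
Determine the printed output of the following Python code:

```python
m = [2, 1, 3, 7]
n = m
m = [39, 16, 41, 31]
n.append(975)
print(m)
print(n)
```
[39, 16, 41, 31]
[2, 1, 3, 7, 975]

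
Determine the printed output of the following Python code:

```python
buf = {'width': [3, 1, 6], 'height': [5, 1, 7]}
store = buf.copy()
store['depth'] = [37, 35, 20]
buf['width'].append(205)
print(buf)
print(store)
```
{'width': [3, 1, 6, 205], 'height': [5, 1, 7]}
{'width': [3, 1, 6, 205], 'height': [5, 1, 7], 'depth': [37, 35, 20]}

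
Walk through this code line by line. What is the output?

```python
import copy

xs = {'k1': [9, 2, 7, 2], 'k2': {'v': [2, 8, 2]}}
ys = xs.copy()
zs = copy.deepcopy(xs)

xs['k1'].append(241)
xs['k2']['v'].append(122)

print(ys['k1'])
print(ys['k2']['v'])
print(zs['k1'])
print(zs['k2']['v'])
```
[9, 2, 7, 2, 241]
[2, 8, 2, 122]
[9, 2, 7, 2]
[2, 8, 2]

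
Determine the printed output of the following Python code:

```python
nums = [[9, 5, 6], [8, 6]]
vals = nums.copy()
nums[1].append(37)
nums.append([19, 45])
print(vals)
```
[[9, 5, 6], [8, 6, 37]]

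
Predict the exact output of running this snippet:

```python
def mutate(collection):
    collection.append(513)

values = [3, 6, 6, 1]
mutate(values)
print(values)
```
[3, 6, 6, 1, 513]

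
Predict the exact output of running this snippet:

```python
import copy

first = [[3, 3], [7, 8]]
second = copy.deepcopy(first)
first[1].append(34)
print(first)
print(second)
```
[[3, 3], [7, 8, 34]]
[[3, 3], [7, 8]]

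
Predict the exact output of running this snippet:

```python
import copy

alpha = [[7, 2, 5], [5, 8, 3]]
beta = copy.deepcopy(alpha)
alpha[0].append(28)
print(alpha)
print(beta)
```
[[7, 2, 5, 28], [5, 8, 3]]
[[7, 2, 5], [5, 8, 3]]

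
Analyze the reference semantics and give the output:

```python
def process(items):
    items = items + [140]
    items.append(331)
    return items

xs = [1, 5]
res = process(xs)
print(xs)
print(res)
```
[1, 5]
[1, 5, 140, 331]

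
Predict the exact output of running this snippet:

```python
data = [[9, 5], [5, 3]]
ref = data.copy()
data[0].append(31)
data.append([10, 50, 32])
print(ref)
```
[[9, 5, 31], [5, 3]]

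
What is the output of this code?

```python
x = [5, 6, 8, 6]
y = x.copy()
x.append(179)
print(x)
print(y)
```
[5, 6, 8, 6, 179]
[5, 6, 8, 6]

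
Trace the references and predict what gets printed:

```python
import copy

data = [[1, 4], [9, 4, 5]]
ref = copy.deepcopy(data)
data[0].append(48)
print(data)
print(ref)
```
[[1, 4, 48], [9, 4, 5]]
[[1, 4], [9, 4, 5]]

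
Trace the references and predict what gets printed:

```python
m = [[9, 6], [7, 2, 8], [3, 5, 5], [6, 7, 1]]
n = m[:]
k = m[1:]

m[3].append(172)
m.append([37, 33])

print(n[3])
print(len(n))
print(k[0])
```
[6, 7, 1, 172]
4
[7, 2, 8]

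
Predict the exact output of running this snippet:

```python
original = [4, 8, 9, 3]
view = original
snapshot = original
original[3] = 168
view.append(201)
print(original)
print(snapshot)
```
[4, 8, 9, 168, 201]
[4, 8, 9, 168, 201]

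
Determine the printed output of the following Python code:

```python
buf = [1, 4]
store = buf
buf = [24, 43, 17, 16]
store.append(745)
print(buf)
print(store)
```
[24, 43, 17, 16]
[1, 4, 745]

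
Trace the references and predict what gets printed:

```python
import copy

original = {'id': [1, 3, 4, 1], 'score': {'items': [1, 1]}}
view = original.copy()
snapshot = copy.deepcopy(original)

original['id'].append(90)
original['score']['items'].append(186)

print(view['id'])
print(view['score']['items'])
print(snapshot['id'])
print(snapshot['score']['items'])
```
[1, 3, 4, 1, 90]
[1, 1, 186]
[1, 3, 4, 1]
[1, 1]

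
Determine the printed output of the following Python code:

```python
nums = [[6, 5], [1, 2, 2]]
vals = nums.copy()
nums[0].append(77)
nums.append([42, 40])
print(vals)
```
[[6, 5, 77], [1, 2, 2]]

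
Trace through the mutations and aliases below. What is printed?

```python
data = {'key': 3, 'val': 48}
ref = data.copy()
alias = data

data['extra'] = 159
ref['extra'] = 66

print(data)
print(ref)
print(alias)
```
{'key': 3, 'val': 48, 'extra': 159}
{'key': 3, 'val': 48, 'extra': 66}
{'key': 3, 'val': 48, 'extra': 159}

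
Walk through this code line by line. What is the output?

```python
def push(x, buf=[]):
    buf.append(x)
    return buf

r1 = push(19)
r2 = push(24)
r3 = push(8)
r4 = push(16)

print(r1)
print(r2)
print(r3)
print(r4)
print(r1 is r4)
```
[19, 24, 8, 16]
[19, 24, 8, 16]
[19, 24, 8, 16]
[19, 24, 8, 16]
True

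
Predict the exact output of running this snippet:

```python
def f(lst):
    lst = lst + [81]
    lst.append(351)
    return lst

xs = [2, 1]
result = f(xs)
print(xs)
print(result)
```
[2, 1]
[2, 1, 81, 351]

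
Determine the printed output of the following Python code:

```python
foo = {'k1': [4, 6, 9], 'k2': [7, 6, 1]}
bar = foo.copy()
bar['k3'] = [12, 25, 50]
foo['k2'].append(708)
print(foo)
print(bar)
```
{'k1': [4, 6, 9], 'k2': [7, 6, 1, 708]}
{'k1': [4, 6, 9], 'k2': [7, 6, 1, 708], 'k3': [12, 25, 50]}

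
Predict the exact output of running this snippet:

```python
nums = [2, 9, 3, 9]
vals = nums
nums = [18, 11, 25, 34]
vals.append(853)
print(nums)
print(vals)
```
[18, 11, 25, 34]
[2, 9, 3, 9, 853]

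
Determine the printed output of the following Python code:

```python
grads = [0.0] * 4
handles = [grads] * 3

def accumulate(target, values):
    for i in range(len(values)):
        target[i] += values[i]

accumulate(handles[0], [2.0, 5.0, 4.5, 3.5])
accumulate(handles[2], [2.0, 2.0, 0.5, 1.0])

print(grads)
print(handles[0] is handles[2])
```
[4.0, 7.0, 5.0, 4.5]
True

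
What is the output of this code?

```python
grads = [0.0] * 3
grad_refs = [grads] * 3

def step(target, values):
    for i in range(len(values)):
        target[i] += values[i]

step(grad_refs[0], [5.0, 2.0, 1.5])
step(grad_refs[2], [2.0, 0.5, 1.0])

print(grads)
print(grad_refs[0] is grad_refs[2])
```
[7.0, 2.5, 2.5]
True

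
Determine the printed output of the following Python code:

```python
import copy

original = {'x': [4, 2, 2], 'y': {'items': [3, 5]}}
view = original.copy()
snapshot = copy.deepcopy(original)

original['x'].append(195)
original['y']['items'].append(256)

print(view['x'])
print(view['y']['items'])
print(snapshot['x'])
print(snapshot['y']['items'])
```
[4, 2, 2, 195]
[3, 5, 256]
[4, 2, 2]
[3, 5]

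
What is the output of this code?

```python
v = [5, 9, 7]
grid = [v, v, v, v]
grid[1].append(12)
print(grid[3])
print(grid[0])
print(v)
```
[5, 9, 7, 12]
[5, 9, 7, 12]
[5, 9, 7, 12]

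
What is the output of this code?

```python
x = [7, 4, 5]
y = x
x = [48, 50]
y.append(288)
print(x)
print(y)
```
[48, 50]
[7, 4, 5, 288]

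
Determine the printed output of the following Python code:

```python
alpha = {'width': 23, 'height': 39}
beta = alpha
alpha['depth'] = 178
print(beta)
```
{'width': 23, 'height': 39, 'depth': 178}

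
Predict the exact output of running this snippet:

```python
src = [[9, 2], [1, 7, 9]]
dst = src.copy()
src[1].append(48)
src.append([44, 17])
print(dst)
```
[[9, 2], [1, 7, 9, 48]]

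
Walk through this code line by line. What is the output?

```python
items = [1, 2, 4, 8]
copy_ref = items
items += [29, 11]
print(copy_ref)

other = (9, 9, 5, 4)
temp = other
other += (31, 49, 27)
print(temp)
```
[1, 2, 4, 8, 29, 11]
(9, 9, 5, 4)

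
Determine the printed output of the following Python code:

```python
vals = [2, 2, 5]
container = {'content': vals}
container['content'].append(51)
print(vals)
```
[2, 2, 5, 51]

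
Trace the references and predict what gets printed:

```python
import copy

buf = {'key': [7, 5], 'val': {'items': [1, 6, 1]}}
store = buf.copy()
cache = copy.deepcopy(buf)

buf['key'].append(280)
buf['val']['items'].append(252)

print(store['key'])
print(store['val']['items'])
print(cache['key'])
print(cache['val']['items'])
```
[7, 5, 280]
[1, 6, 1, 252]
[7, 5]
[1, 6, 1]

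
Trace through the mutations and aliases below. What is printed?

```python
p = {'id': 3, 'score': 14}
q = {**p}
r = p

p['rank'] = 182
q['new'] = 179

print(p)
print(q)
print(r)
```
{'id': 3, 'score': 14, 'rank': 182}
{'id': 3, 'score': 14, 'new': 179}
{'id': 3, 'score': 14, 'rank': 182}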